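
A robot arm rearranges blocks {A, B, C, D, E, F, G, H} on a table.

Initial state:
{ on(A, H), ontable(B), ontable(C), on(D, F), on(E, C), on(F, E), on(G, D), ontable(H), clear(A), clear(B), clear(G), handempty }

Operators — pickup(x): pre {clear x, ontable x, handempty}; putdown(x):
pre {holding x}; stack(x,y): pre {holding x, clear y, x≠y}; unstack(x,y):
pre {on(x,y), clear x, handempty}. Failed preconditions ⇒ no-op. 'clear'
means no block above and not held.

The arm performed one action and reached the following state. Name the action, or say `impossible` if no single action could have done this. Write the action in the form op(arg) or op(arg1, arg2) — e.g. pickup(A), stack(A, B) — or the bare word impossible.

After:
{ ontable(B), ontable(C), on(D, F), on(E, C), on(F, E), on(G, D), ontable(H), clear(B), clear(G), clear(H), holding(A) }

target: towers=[B; C/E/F/D/G; H] holding=A
     unstack(G, D) → towers=[B; C/E/F/D; H/A] holding=G
     unstack(A, H) → towers=[B; C/E/F/D/G; H] holding=A  ← match
         pickup(B) → towers=[C/E/F/D/G; H/A] holding=B

unstack(A, H)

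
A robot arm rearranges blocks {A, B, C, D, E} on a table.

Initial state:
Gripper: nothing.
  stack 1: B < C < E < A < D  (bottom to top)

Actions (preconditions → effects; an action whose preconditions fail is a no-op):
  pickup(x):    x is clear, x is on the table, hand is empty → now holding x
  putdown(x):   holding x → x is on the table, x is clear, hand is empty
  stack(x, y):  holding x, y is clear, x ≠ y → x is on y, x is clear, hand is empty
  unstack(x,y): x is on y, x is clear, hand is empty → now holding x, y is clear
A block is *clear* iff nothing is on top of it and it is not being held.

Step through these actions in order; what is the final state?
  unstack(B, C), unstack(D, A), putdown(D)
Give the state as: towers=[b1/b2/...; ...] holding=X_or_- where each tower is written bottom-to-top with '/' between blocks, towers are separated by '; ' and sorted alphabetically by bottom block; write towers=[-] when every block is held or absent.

towers=[B/C/E/A; D] holding=-

step 1 (unstack(B, C)) [no-op]: towers=[B/C/E/A/D] holding=-
step 2 (unstack(D, A)): towers=[B/C/E/A] holding=D
step 3 (putdown(D)): towers=[B/C/E/A; D] holding=-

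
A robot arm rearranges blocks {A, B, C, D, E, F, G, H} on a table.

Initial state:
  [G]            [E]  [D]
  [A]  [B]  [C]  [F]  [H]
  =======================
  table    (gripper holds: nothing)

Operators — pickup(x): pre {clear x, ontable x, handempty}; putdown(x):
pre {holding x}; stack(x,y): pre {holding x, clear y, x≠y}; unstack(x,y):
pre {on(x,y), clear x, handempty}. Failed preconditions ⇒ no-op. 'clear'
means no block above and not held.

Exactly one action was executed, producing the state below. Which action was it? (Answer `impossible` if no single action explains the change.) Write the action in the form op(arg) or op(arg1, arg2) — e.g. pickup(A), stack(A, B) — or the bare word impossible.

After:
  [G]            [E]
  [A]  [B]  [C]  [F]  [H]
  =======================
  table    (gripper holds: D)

unstack(D, H)

target: towers=[A/G; B; C; F/E; H] holding=D
     unstack(G, A) → towers=[A; B; C; F/E; H/D] holding=G
     unstack(E, F) → towers=[A/G; B; C; F; H/D] holding=E
         pickup(B) → towers=[A/G; C; F/E; H/D] holding=B
     unstack(D, H) → towers=[A/G; B; C; F/E; H] holding=D  ← match
         pickup(C) → towers=[A/G; B; F/E; H/D] holding=C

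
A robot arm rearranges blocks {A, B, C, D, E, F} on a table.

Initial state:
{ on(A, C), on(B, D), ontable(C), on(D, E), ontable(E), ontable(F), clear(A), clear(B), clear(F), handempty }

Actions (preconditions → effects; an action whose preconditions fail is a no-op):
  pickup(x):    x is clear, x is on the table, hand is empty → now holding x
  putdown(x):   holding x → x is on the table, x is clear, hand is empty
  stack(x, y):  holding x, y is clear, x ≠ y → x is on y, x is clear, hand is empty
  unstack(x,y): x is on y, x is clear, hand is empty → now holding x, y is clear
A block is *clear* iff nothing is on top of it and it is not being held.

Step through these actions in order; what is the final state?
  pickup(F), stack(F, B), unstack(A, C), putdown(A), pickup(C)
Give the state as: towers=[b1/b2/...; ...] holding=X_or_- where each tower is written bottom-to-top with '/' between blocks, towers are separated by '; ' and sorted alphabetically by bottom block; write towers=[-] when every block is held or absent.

step 1 (pickup(F)): towers=[C/A; E/D/B] holding=F
step 2 (stack(F, B)): towers=[C/A; E/D/B/F] holding=-
step 3 (unstack(A, C)): towers=[C; E/D/B/F] holding=A
step 4 (putdown(A)): towers=[A; C; E/D/B/F] holding=-
step 5 (pickup(C)): towers=[A; E/D/B/F] holding=C

towers=[A; E/D/B/F] holding=C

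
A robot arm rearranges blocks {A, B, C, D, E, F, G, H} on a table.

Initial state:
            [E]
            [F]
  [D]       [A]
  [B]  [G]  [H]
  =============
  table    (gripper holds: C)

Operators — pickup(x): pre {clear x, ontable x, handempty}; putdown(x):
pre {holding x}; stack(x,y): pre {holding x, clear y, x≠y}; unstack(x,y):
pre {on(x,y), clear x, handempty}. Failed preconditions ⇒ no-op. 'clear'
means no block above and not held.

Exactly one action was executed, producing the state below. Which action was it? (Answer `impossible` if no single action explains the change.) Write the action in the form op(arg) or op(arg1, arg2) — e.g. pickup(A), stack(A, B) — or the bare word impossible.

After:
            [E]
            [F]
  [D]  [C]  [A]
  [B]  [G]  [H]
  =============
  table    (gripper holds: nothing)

stack(C, G)

target: towers=[B/D; G/C; H/A/F/E] holding=-
        putdown(C) → towers=[B/D; C; G; H/A/F/E] holding=-
       stack(C, G) → towers=[B/D; G/C; H/A/F/E] holding=-  ← match
       stack(C, E) → towers=[B/D; G; H/A/F/E/C] holding=-
       stack(C, D) → towers=[B/D/C; G; H/A/F/E] holding=-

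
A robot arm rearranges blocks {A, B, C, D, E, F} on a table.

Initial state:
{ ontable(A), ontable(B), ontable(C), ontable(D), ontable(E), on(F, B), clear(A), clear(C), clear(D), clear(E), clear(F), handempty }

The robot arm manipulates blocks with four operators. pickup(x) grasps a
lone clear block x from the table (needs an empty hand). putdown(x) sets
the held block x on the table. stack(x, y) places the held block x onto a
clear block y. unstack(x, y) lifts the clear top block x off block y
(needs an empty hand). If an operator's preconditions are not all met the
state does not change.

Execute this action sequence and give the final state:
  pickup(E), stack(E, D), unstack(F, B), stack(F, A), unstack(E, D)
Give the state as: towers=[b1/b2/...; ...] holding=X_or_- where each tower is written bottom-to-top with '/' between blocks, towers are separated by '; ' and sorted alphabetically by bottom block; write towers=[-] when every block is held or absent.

towers=[A/F; B; C; D] holding=E

step 1 (pickup(E)): towers=[A; B/F; C; D] holding=E
step 2 (stack(E, D)): towers=[A; B/F; C; D/E] holding=-
step 3 (unstack(F, B)): towers=[A; B; C; D/E] holding=F
step 4 (stack(F, A)): towers=[A/F; B; C; D/E] holding=-
step 5 (unstack(E, D)): towers=[A/F; B; C; D] holding=E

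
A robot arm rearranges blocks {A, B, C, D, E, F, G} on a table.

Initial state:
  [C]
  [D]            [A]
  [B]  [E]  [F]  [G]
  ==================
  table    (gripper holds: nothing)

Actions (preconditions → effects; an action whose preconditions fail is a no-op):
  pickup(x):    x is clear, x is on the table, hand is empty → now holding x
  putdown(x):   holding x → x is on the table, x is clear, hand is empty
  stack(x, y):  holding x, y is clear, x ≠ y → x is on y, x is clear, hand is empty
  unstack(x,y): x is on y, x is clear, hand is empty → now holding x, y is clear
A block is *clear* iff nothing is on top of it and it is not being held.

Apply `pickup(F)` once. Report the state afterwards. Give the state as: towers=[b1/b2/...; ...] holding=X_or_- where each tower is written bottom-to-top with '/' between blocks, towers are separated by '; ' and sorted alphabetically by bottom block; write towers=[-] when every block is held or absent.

towers=[B/D/C; E; G/A] holding=F

before: towers=[B/D/C; E; F; G/A] holding=-
pre[pickup(F)]: clear(F) ok, ontable(F) ok, handempty ok
all met → apply pickup(F)
after:  towers=[B/D/C; E; G/A] holding=F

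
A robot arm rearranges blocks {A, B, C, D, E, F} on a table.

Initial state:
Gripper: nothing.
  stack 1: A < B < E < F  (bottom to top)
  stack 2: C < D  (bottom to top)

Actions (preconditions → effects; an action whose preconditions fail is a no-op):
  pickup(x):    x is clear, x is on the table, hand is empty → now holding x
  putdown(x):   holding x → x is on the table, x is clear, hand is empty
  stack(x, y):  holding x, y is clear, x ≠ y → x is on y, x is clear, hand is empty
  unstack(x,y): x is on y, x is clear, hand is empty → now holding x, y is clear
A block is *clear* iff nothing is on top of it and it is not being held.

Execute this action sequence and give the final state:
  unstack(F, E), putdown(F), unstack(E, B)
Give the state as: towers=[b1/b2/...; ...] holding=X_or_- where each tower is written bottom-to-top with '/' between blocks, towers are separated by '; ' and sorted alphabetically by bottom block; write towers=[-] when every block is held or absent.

step 1 (unstack(F, E)): towers=[A/B/E; C/D] holding=F
step 2 (putdown(F)): towers=[A/B/E; C/D; F] holding=-
step 3 (unstack(E, B)): towers=[A/B; C/D; F] holding=E

towers=[A/B; C/D; F] holding=E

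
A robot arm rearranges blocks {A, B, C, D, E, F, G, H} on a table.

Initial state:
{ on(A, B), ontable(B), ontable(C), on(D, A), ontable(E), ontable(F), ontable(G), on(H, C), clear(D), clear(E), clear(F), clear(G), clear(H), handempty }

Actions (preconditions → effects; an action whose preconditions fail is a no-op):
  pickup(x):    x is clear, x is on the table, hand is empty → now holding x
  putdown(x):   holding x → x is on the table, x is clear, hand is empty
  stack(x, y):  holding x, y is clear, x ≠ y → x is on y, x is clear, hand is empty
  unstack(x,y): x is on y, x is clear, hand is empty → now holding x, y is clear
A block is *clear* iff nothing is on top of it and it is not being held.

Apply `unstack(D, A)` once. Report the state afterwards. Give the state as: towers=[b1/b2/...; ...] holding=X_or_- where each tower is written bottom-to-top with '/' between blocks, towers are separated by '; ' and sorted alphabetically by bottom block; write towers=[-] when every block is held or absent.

before: towers=[B/A/D; C/H; E; F; G] holding=-
pre[unstack(D, A)]: on(D,A) ✓, clear(D) ✓, handempty ✓
all met → apply unstack(D, A)
after:  towers=[B/A; C/H; E; F; G] holding=D

towers=[B/A; C/H; E; F; G] holding=D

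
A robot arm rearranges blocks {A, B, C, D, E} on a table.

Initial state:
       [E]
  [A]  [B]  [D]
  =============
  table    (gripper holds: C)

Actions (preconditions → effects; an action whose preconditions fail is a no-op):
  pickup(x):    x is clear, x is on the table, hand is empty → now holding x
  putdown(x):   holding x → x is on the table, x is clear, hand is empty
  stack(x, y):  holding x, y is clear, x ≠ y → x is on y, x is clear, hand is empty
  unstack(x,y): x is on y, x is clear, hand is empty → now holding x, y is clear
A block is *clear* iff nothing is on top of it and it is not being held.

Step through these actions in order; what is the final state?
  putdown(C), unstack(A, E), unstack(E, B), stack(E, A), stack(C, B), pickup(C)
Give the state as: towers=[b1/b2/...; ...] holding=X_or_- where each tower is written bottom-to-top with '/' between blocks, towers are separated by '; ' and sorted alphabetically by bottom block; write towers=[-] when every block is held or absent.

towers=[A/E; B; D] holding=C

step 1 (putdown(C)): towers=[A; B/E; C; D] holding=-
step 2 (unstack(A, E)) [no-op]: towers=[A; B/E; C; D] holding=-
step 3 (unstack(E, B)): towers=[A; B; C; D] holding=E
step 4 (stack(E, A)): towers=[A/E; B; C; D] holding=-
step 5 (stack(C, B)) [no-op]: towers=[A/E; B; C; D] holding=-
step 6 (pickup(C)): towers=[A/E; B; D] holding=C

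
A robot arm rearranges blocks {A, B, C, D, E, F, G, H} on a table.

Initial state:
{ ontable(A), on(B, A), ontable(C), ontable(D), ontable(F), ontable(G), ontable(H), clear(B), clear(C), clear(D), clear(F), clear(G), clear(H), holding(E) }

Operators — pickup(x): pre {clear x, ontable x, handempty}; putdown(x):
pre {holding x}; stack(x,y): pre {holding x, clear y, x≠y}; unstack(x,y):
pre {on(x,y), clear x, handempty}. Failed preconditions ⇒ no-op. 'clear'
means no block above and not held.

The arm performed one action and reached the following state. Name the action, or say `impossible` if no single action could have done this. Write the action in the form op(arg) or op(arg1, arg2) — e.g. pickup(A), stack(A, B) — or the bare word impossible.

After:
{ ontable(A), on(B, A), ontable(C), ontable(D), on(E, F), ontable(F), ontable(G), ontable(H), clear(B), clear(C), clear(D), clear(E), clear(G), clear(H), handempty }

target: towers=[A/B; C; D; F/E; G; H] holding=-
        putdown(E) → towers=[A/B; C; D; E; F; G; H] holding=-
       stack(E, G) → towers=[A/B; C; D; F; G/E; H] holding=-
       stack(E, H) → towers=[A/B; C; D; F; G; H/E] holding=-
       stack(E, B) → towers=[A/B/E; C; D; F; G; H] holding=-
       stack(E, F) → towers=[A/B; C; D; F/E; G; H] holding=-  ← match
       stack(E, D) → towers=[A/B; C; D/E; F; G; H] holding=-
       stack(E, C) → towers=[A/B; C/E; D; F; G; H] holding=-

stack(E, F)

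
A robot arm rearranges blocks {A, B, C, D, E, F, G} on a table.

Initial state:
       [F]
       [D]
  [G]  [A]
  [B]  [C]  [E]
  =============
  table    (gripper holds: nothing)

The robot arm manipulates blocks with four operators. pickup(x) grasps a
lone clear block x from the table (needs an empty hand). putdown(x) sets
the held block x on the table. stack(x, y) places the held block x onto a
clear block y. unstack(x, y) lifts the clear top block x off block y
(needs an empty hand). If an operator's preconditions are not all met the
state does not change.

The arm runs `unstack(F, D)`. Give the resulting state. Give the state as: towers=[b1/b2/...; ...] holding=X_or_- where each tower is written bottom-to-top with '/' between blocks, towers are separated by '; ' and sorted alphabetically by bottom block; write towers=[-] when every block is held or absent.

towers=[B/G; C/A/D; E] holding=F

before: towers=[B/G; C/A/D/F; E] holding=-
pre[unstack(F, D)]: on(F,D) ok, clear(F) ok, handempty ok
all met → apply unstack(F, D)
after:  towers=[B/G; C/A/D; E] holding=F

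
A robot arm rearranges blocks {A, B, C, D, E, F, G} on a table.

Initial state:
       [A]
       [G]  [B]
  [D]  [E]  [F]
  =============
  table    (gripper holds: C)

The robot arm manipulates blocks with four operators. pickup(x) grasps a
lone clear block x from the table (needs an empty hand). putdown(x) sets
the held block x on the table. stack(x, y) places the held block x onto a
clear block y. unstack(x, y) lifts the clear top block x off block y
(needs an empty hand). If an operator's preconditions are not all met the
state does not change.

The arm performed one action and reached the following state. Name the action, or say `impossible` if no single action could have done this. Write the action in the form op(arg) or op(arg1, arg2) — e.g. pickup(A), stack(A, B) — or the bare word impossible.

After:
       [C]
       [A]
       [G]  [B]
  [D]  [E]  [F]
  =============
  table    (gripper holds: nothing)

target: towers=[D; E/G/A/C; F/B] holding=-
        putdown(C) → towers=[C; D; E/G/A; F/B] holding=-
       stack(C, B) → towers=[D; E/G/A; F/B/C] holding=-
       stack(C, D) → towers=[D/C; E/G/A; F/B] holding=-
       stack(C, A) → towers=[D; E/G/A/C; F/B] holding=-  ← match

stack(C, A)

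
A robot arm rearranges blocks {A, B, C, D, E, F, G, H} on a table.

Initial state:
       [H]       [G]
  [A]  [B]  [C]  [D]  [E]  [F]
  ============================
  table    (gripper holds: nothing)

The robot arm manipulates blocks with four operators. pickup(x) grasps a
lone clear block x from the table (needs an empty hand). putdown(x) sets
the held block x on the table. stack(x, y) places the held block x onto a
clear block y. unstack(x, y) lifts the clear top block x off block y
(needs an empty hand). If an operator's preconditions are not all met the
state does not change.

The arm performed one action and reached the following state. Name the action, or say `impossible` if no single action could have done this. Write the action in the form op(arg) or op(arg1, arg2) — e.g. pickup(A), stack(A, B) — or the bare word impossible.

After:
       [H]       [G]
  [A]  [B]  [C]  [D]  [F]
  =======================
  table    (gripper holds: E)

pickup(E)

target: towers=[A; B/H; C; D/G; F] holding=E
     unstack(G, D) → towers=[A; B/H; C; D; E; F] holding=G
         pickup(A) → towers=[B/H; C; D/G; E; F] holding=A
         pickup(E) → towers=[A; B/H; C; D/G; F] holding=E  ← match
     unstack(H, B) → towers=[A; B; C; D/G; E; F] holding=H
         pickup(F) → towers=[A; B/H; C; D/G; E] holding=F
         pickup(C) → towers=[A; B/H; D/G; E; F] holding=C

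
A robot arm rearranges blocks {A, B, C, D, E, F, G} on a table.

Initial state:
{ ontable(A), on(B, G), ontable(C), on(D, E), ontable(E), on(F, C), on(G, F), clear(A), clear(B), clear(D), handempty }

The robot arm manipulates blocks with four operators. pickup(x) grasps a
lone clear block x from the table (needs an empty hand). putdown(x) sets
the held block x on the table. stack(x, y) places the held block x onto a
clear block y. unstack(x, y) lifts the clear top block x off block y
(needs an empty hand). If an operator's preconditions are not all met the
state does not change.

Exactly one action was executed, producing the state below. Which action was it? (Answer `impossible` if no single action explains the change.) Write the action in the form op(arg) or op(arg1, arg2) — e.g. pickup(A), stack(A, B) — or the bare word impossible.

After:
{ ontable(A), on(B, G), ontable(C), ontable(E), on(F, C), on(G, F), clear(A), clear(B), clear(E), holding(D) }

target: towers=[A; C/F/G/B; E] holding=D
     unstack(B, G) → towers=[A; C/F/G; E/D] holding=B
     unstack(D, E) → towers=[A; C/F/G/B; E] holding=D  ← match
         pickup(A) → towers=[C/F/G/B; E/D] holding=A

unstack(D, E)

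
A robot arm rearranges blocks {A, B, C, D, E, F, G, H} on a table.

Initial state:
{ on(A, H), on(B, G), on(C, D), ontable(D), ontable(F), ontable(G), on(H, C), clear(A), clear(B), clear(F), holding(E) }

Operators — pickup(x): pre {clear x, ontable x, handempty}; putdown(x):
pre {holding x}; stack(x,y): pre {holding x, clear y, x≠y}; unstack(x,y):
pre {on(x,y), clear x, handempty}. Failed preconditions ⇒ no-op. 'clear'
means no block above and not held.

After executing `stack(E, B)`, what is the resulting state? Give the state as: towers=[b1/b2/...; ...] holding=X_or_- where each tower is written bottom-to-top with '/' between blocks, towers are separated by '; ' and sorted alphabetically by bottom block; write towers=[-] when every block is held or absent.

before: towers=[D/C/H/A; F; G/B] holding=E
pre[stack(E, B)]: holding(E) ok, clear(B) ok, E≠B ok
all met → apply stack(E, B)
after:  towers=[D/C/H/A; F; G/B/E] holding=-

towers=[D/C/H/A; F; G/B/E] holding=-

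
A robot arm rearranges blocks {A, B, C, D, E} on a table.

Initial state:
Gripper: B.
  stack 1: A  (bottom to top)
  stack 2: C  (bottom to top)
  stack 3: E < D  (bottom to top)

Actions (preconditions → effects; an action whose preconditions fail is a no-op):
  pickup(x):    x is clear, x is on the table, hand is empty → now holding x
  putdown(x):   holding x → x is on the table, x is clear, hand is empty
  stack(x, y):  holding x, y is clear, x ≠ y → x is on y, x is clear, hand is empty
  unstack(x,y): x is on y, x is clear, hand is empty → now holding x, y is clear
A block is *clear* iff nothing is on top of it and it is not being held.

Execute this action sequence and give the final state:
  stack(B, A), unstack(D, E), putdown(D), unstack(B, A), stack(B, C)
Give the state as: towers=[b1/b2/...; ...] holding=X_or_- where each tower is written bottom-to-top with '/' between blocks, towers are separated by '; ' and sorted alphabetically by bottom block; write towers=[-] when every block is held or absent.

towers=[A; C/B; D; E] holding=-

step 1 (stack(B, A)): towers=[A/B; C; E/D] holding=-
step 2 (unstack(D, E)): towers=[A/B; C; E] holding=D
step 3 (putdown(D)): towers=[A/B; C; D; E] holding=-
step 4 (unstack(B, A)): towers=[A; C; D; E] holding=B
step 5 (stack(B, C)): towers=[A; C/B; D; E] holding=-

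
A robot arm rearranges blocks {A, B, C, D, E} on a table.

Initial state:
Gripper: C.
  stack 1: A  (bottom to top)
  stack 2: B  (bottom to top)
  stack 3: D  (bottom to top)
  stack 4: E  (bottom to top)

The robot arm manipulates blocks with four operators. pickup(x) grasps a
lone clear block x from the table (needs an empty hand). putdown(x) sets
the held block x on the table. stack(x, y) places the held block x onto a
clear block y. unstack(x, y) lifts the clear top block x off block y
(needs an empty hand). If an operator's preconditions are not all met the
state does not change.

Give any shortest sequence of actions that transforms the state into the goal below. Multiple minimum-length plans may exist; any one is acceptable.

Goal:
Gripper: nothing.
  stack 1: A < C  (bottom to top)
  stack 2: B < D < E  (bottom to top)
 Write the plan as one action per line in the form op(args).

step 1 (stack(C, A)): towers=[A/C; B; D; E] holding=-
step 2 (pickup(D)): towers=[A/C; B; E] holding=D
step 3 (stack(D, B)): towers=[A/C; B/D; E] holding=-
step 4 (pickup(E)): towers=[A/C; B/D] holding=E
step 5 (stack(E, D)): towers=[A/C; B/D/E] holding=-
goal check: towers=[A/C; B/D/E] holding=- — reached (length 5, optimal by BFS)

stack(C, A)
pickup(D)
stack(D, B)
pickup(E)
stack(E, D)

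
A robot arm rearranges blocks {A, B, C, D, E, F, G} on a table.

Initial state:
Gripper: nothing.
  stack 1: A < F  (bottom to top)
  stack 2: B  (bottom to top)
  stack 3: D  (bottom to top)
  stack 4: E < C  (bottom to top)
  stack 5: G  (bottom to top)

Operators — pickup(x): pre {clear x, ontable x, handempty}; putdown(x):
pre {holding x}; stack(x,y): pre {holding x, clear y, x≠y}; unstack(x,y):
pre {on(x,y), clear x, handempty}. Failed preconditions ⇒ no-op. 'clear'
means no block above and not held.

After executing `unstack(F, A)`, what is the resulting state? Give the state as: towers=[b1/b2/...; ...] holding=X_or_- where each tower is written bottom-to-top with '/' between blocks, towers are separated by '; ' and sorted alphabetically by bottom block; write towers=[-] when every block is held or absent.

towers=[A; B; D; E/C; G] holding=F

before: towers=[A/F; B; D; E/C; G] holding=-
pre[unstack(F, A)]: on(F,A) ✓, clear(F) ✓, handempty ✓
all met → apply unstack(F, A)
after:  towers=[A; B; D; E/C; G] holding=F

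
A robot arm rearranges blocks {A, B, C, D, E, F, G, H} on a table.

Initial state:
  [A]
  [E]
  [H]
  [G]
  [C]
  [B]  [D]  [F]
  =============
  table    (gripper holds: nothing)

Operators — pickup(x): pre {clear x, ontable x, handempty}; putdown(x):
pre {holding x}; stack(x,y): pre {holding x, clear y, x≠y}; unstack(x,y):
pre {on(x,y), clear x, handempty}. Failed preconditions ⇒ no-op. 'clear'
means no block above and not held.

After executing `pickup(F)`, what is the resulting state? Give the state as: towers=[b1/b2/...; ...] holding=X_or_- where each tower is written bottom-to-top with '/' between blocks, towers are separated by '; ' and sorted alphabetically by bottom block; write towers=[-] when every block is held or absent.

towers=[B/C/G/H/E/A; D] holding=F

before: towers=[B/C/G/H/E/A; D; F] holding=-
pre[pickup(F)]: clear(F) ok, ontable(F) ok, handempty ok
all met → apply pickup(F)
after:  towers=[B/C/G/H/E/A; D] holding=F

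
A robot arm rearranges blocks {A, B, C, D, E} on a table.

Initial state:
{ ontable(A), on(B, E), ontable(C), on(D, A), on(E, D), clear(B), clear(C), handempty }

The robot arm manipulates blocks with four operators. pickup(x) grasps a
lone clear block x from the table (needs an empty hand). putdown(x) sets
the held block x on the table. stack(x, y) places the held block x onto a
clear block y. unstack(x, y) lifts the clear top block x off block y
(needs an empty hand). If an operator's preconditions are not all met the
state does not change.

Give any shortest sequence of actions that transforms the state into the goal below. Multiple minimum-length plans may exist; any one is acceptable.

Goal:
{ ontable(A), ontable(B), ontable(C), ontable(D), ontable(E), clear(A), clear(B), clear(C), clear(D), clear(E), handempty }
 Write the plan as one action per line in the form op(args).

unstack(B, E)
putdown(B)
unstack(E, D)
putdown(E)
unstack(D, A)
putdown(D)

step 1 (unstack(B, E)): towers=[A/D/E; C] holding=B
step 2 (putdown(B)): towers=[A/D/E; B; C] holding=-
step 3 (unstack(E, D)): towers=[A/D; B; C] holding=E
step 4 (putdown(E)): towers=[A/D; B; C; E] holding=-
step 5 (unstack(D, A)): towers=[A; B; C; E] holding=D
step 6 (putdown(D)): towers=[A; B; C; D; E] holding=-
goal check: towers=[A; B; C; D; E] holding=- — reached (length 6, optimal by BFS)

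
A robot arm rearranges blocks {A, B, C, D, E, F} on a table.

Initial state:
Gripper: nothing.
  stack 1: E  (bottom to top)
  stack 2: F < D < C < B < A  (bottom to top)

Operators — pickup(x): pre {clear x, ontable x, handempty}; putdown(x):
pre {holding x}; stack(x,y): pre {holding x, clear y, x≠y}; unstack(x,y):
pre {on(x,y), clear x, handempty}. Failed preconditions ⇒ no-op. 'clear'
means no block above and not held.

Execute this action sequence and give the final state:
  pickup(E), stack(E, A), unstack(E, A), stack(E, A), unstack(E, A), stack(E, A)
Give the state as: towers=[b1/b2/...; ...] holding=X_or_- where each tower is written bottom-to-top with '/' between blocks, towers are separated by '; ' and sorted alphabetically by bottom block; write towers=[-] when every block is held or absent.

step 1 (pickup(E)): towers=[F/D/C/B/A] holding=E
step 2 (stack(E, A)): towers=[F/D/C/B/A/E] holding=-
step 3 (unstack(E, A)): towers=[F/D/C/B/A] holding=E
step 4 (stack(E, A)): towers=[F/D/C/B/A/E] holding=-
step 5 (unstack(E, A)): towers=[F/D/C/B/A] holding=E
step 6 (stack(E, A)): towers=[F/D/C/B/A/E] holding=-

towers=[F/D/C/B/A/E] holding=-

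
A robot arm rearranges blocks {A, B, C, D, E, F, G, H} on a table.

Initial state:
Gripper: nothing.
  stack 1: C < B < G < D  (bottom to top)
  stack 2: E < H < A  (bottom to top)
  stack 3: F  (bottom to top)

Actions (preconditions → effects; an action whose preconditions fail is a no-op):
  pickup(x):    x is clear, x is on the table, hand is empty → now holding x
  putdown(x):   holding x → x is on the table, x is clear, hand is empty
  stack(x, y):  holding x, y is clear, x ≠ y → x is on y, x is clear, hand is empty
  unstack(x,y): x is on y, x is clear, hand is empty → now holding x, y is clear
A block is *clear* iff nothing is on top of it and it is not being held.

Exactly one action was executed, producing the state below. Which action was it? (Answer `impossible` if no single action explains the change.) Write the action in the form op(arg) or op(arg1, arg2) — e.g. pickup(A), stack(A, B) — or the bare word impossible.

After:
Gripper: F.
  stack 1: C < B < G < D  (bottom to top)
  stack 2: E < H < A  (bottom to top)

target: towers=[C/B/G/D; E/H/A] holding=F
     unstack(A, H) → towers=[C/B/G/D; E/H; F] holding=A
         pickup(F) → towers=[C/B/G/D; E/H/A] holding=F  ← match
     unstack(D, G) → towers=[C/B/G; E/H/A; F] holding=D

pickup(F)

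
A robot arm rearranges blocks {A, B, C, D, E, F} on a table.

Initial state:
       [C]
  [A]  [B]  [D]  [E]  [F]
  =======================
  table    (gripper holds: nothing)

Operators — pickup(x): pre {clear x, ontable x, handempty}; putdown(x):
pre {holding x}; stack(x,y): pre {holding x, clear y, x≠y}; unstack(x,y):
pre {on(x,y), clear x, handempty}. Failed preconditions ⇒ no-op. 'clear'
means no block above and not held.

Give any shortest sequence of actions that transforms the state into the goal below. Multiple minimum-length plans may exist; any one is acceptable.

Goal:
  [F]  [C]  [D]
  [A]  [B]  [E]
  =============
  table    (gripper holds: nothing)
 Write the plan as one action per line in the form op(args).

step 1 (pickup(F)): towers=[A; B/C; D; E] holding=F
step 2 (stack(F, A)): towers=[A/F; B/C; D; E] holding=-
step 3 (pickup(D)): towers=[A/F; B/C; E] holding=D
step 4 (stack(D, E)): towers=[A/F; B/C; E/D] holding=-
goal check: towers=[A/F; B/C; E/D] holding=- — reached (length 4, optimal by BFS)

pickup(F)
stack(F, A)
pickup(D)
stack(D, E)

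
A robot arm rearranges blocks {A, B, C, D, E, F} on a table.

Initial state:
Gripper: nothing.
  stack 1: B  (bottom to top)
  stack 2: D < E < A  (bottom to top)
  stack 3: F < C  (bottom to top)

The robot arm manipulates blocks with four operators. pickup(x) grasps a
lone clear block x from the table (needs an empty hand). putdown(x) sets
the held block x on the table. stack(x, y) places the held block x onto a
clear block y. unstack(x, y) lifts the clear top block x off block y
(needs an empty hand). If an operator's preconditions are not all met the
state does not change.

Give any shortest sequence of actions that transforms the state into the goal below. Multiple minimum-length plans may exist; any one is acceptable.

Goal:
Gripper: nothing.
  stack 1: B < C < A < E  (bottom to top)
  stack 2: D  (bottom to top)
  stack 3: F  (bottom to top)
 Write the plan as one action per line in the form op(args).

step 1 (unstack(C, F)): towers=[B; D/E/A; F] holding=C
step 2 (stack(C, B)): towers=[B/C; D/E/A; F] holding=-
step 3 (unstack(A, E)): towers=[B/C; D/E; F] holding=A
step 4 (stack(A, C)): towers=[B/C/A; D/E; F] holding=-
step 5 (unstack(E, D)): towers=[B/C/A; D; F] holding=E
step 6 (stack(E, A)): towers=[B/C/A/E; D; F] holding=-
goal check: towers=[B/C/A/E; D; F] holding=- — reached (length 6, optimal by BFS)

unstack(C, F)
stack(C, B)
unstack(A, E)
stack(A, C)
unstack(E, D)
stack(E, A)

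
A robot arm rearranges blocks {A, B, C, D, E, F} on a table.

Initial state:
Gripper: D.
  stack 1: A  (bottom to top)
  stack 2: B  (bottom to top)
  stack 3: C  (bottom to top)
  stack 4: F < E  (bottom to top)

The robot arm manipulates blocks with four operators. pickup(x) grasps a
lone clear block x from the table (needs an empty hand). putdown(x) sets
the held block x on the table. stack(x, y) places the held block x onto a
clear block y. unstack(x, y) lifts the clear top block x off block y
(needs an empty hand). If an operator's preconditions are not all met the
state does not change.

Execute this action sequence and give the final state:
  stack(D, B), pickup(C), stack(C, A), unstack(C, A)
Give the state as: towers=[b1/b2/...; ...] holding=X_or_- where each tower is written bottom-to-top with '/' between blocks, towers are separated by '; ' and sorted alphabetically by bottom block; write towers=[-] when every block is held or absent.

step 1 (stack(D, B)): towers=[A; B/D; C; F/E] holding=-
step 2 (pickup(C)): towers=[A; B/D; F/E] holding=C
step 3 (stack(C, A)): towers=[A/C; B/D; F/E] holding=-
step 4 (unstack(C, A)): towers=[A; B/D; F/E] holding=C

towers=[A; B/D; F/E] holding=C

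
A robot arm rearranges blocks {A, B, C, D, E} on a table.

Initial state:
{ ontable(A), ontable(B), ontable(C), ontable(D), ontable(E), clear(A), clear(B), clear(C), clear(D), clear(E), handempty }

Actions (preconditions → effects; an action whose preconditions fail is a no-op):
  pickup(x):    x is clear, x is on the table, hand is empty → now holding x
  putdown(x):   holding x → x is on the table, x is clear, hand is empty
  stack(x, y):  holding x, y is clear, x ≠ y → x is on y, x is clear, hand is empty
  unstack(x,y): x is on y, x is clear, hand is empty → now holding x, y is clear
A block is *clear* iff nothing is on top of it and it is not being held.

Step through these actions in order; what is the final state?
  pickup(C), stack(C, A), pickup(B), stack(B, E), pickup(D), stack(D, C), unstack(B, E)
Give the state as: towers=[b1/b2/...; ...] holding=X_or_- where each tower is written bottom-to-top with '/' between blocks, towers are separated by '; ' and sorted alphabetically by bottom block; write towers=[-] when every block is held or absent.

step 1 (pickup(C)): towers=[A; B; D; E] holding=C
step 2 (stack(C, A)): towers=[A/C; B; D; E] holding=-
step 3 (pickup(B)): towers=[A/C; D; E] holding=B
step 4 (stack(B, E)): towers=[A/C; D; E/B] holding=-
step 5 (pickup(D)): towers=[A/C; E/B] holding=D
step 6 (stack(D, C)): towers=[A/C/D; E/B] holding=-
step 7 (unstack(B, E)): towers=[A/C/D; E] holding=B

towers=[A/C/D; E] holding=B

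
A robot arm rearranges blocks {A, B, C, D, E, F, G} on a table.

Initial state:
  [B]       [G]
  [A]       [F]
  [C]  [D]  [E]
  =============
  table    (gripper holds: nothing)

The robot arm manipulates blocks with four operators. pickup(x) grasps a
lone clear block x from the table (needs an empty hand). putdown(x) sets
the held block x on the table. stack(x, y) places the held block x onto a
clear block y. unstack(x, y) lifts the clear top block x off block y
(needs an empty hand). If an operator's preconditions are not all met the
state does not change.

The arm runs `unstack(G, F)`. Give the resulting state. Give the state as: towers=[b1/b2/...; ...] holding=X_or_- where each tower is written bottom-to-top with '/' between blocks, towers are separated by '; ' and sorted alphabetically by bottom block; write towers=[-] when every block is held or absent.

towers=[C/A/B; D; E/F] holding=G

before: towers=[C/A/B; D; E/F/G] holding=-
pre[unstack(G, F)]: on(G,F) yes, clear(G) yes, handempty yes
all met → apply unstack(G, F)
after:  towers=[C/A/B; D; E/F] holding=G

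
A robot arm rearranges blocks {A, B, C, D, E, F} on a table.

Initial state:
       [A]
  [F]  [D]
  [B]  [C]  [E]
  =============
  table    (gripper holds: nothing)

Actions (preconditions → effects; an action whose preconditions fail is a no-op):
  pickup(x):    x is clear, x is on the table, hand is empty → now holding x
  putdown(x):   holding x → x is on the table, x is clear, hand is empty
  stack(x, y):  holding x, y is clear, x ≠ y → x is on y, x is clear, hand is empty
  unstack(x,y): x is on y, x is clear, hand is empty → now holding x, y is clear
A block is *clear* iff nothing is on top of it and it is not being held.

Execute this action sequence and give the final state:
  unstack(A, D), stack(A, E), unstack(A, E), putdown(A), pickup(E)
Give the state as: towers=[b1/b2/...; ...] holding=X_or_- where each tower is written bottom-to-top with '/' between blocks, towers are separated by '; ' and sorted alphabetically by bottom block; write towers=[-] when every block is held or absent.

step 1 (unstack(A, D)): towers=[B/F; C/D; E] holding=A
step 2 (stack(A, E)): towers=[B/F; C/D; E/A] holding=-
step 3 (unstack(A, E)): towers=[B/F; C/D; E] holding=A
step 4 (putdown(A)): towers=[A; B/F; C/D; E] holding=-
step 5 (pickup(E)): towers=[A; B/F; C/D] holding=E

towers=[A; B/F; C/D] holding=E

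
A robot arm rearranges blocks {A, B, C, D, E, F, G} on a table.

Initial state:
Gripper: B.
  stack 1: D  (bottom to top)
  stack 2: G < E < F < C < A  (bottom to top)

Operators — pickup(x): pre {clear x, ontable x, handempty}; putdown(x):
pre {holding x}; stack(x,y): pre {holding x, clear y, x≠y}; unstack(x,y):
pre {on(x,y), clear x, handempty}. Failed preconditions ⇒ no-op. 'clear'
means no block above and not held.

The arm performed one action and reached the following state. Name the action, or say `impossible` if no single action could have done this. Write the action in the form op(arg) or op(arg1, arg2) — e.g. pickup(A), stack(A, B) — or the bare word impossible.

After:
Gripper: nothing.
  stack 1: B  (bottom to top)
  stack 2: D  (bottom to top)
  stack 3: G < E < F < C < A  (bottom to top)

target: towers=[B; D; G/E/F/C/A] holding=-
        putdown(B) → towers=[B; D; G/E/F/C/A] holding=-  ← match
       stack(B, D) → towers=[D/B; G/E/F/C/A] holding=-
       stack(B, A) → towers=[D; G/E/F/C/A/B] holding=-

putdown(B)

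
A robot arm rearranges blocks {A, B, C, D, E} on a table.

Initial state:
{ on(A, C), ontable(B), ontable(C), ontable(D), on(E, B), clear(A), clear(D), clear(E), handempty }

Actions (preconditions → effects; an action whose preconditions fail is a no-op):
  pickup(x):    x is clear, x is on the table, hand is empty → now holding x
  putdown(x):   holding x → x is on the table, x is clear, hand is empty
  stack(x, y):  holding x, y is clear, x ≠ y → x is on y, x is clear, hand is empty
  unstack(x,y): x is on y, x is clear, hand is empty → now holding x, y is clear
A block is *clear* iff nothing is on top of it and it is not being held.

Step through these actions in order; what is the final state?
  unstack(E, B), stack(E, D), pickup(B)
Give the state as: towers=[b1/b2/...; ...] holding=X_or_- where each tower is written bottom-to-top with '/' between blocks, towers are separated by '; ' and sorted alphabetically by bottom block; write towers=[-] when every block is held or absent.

step 1 (unstack(E, B)): towers=[B; C/A; D] holding=E
step 2 (stack(E, D)): towers=[B; C/A; D/E] holding=-
step 3 (pickup(B)): towers=[C/A; D/E] holding=B

towers=[C/A; D/E] holding=B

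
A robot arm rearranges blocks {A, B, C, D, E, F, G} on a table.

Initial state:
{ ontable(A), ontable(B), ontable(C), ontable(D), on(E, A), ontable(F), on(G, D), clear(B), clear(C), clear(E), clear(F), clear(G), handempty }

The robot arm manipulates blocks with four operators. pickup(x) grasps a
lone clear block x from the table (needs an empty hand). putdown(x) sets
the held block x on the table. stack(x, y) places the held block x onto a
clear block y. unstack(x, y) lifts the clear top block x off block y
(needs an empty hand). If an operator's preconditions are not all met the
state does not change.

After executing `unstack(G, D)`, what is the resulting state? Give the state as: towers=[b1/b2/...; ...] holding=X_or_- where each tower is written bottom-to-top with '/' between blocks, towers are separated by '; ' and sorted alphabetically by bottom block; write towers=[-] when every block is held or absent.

before: towers=[A/E; B; C; D/G; F] holding=-
pre[unstack(G, D)]: on(G,D) ✓, clear(G) ✓, handempty ✓
all met → apply unstack(G, D)
after:  towers=[A/E; B; C; D; F] holding=G

towers=[A/E; B; C; D; F] holding=G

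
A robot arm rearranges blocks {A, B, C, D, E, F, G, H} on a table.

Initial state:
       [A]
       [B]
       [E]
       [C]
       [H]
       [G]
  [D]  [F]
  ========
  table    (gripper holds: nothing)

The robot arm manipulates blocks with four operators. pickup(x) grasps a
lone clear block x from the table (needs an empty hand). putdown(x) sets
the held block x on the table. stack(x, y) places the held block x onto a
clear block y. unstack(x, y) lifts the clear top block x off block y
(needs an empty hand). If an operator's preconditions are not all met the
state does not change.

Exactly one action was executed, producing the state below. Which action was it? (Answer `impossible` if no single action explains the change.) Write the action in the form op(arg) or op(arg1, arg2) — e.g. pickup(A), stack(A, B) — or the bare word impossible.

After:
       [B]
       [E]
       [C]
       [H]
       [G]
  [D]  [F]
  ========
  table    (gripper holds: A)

unstack(A, B)

target: towers=[D; F/G/H/C/E/B] holding=A
     unstack(A, B) → towers=[D; F/G/H/C/E/B] holding=A  ← match
         pickup(D) → towers=[F/G/H/C/E/B/A] holding=D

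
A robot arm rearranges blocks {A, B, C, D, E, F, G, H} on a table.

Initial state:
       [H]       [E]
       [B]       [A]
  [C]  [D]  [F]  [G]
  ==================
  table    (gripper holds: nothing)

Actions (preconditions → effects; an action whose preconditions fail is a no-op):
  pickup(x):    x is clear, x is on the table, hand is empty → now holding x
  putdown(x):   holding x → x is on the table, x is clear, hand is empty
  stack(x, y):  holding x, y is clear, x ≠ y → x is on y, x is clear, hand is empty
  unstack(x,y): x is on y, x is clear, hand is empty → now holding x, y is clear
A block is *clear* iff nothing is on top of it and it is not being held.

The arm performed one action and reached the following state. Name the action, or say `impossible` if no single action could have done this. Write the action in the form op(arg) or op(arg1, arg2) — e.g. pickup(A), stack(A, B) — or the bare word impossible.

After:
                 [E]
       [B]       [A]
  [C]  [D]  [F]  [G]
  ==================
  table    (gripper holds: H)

unstack(H, B)

target: towers=[C; D/B; F; G/A/E] holding=H
     unstack(E, A) → towers=[C; D/B/H; F; G/A] holding=E
     unstack(H, B) → towers=[C; D/B; F; G/A/E] holding=H  ← match
         pickup(F) → towers=[C; D/B/H; G/A/E] holding=F
         pickup(C) → towers=[D/B/H; F; G/A/E] holding=C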